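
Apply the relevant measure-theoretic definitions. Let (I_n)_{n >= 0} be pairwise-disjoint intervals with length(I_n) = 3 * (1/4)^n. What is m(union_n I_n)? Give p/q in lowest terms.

By countable additivity of the Lebesgue measure on pairwise disjoint measurable sets,
  m(union_{n >= 0} I_n) = sum_{n >= 0} m(I_n) = sum_{n >= 0} a * r^n,
  with a = 3 and r = 1/4.
Since 0 < r = 1/4 < 1, the geometric series converges:
  sum_{n >= 0} a * r^n = a / (1 - r).
  = 3 / (1 - 1/4)
  = 3 / (3/4)
  = 4.

4


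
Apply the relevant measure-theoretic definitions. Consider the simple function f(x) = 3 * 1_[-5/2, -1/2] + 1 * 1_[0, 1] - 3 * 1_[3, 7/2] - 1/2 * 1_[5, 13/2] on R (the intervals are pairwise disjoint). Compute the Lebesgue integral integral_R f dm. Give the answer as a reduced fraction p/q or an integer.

For a simple function f = sum_i c_i * 1_{A_i} with disjoint A_i,
  integral f dm = sum_i c_i * m(A_i).
Lengths of the A_i:
  m(A_1) = -1/2 - (-5/2) = 2.
  m(A_2) = 1 - 0 = 1.
  m(A_3) = 7/2 - 3 = 1/2.
  m(A_4) = 13/2 - 5 = 3/2.
Contributions c_i * m(A_i):
  (3) * (2) = 6.
  (1) * (1) = 1.
  (-3) * (1/2) = -3/2.
  (-1/2) * (3/2) = -3/4.
Total: 6 + 1 - 3/2 - 3/4 = 19/4.

19/4


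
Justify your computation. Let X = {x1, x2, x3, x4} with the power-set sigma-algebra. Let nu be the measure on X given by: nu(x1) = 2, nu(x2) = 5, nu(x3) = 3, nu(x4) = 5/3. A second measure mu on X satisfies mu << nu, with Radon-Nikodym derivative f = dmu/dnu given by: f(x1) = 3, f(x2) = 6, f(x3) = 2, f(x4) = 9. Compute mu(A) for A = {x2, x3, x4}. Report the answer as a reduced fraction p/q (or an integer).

By the defining property of the Radon-Nikodym derivative, for every measurable set A,
  mu(A) = integral_A f dnu.
Since nu is a discrete measure concentrated on the atoms of X, the integral over A reduces to the sum
  mu(A) = sum_{x in A} f(x) * nu({x}).
Computing each term:
  x2: f(x2) * nu(x2) = 6 * 5 = 30.
  x3: f(x3) * nu(x3) = 2 * 3 = 6.
  x4: f(x4) * nu(x4) = 9 * 5/3 = 15.
Summing: mu(A) = 30 + 6 + 15 = 51.

51


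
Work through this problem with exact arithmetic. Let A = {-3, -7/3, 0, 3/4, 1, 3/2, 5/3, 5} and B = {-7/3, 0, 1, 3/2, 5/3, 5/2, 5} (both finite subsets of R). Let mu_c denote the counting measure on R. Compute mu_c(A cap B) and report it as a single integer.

Counting measure on a finite set equals cardinality. mu_c(A cap B) = |A cap B| (elements appearing in both).
Enumerating the elements of A that also lie in B gives 6 element(s).
So mu_c(A cap B) = 6.

6


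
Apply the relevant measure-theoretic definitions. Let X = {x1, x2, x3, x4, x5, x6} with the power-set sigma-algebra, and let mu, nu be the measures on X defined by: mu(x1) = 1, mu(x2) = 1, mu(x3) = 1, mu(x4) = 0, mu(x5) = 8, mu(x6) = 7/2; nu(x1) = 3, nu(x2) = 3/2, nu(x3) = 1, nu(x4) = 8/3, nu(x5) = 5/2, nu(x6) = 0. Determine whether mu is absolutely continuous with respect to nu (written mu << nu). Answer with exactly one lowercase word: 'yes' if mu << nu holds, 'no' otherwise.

mu << nu means: every nu-null measurable set is also mu-null; equivalently, for every atom x, if nu({x}) = 0 then mu({x}) = 0.
Checking each atom:
  x1: nu = 3 > 0 -> no constraint.
  x2: nu = 3/2 > 0 -> no constraint.
  x3: nu = 1 > 0 -> no constraint.
  x4: nu = 8/3 > 0 -> no constraint.
  x5: nu = 5/2 > 0 -> no constraint.
  x6: nu = 0, mu = 7/2 > 0 -> violates mu << nu.
The atom(s) x6 violate the condition (nu = 0 but mu > 0). Therefore mu is NOT absolutely continuous w.r.t. nu.

no


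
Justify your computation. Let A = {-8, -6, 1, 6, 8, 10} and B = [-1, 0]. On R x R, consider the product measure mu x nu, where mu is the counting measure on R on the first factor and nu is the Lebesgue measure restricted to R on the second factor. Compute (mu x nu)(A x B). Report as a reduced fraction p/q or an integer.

For a measurable rectangle A x B, the product measure satisfies
  (mu x nu)(A x B) = mu(A) * nu(B).
  mu(A) = 6.
  nu(B) = 1.
  (mu x nu)(A x B) = 6 * 1 = 6.

6


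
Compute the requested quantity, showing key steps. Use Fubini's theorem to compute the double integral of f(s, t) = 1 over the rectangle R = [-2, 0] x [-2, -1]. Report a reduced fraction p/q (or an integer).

f(s, t) is a tensor product of a function of s and a function of t, and both factors are bounded continuous (hence Lebesgue integrable) on the rectangle, so Fubini's theorem applies:
  integral_R f d(m x m) = (integral_a1^b1 1 ds) * (integral_a2^b2 1 dt).
Inner integral in s: integral_{-2}^{0} 1 ds = (0^1 - (-2)^1)/1
  = 2.
Inner integral in t: integral_{-2}^{-1} 1 dt = ((-1)^1 - (-2)^1)/1
  = 1.
Product: (2) * (1) = 2.

2


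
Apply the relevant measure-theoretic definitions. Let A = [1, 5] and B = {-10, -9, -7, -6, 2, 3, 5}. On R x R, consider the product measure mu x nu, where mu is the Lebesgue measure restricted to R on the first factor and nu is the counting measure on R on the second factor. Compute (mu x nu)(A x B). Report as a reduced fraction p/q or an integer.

For a measurable rectangle A x B, the product measure satisfies
  (mu x nu)(A x B) = mu(A) * nu(B).
  mu(A) = 4.
  nu(B) = 7.
  (mu x nu)(A x B) = 4 * 7 = 28.

28


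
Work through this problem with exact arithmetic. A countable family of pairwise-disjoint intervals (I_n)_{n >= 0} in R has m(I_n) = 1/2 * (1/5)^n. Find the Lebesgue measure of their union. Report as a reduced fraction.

By countable additivity of the Lebesgue measure on pairwise disjoint measurable sets,
  m(union_{n >= 0} I_n) = sum_{n >= 0} m(I_n) = sum_{n >= 0} a * r^n,
  with a = 1/2 and r = 1/5.
Since 0 < r = 1/5 < 1, the geometric series converges:
  sum_{n >= 0} a * r^n = a / (1 - r).
  = 1/2 / (1 - 1/5)
  = 1/2 / (4/5)
  = 5/8.

5/8


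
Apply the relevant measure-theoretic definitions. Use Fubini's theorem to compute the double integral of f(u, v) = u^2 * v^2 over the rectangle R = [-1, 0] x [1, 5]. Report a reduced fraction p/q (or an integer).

f(u, v) is a tensor product of a function of u and a function of v, and both factors are bounded continuous (hence Lebesgue integrable) on the rectangle, so Fubini's theorem applies:
  integral_R f d(m x m) = (integral_a1^b1 u^2 du) * (integral_a2^b2 v^2 dv).
Inner integral in u: integral_{-1}^{0} u^2 du = (0^3 - (-1)^3)/3
  = 1/3.
Inner integral in v: integral_{1}^{5} v^2 dv = (5^3 - 1^3)/3
  = 124/3.
Product: (1/3) * (124/3) = 124/9.

124/9


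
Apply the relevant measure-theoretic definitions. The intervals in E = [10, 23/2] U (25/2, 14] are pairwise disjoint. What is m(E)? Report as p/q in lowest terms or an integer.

For pairwise disjoint intervals, m(union_i I_i) = sum_i m(I_i),
and m is invariant under swapping open/closed endpoints (single points have measure 0).
So m(E) = sum_i (b_i - a_i).
  I_1 has length 23/2 - 10 = 3/2.
  I_2 has length 14 - 25/2 = 3/2.
Summing:
  m(E) = 3/2 + 3/2 = 3.

3


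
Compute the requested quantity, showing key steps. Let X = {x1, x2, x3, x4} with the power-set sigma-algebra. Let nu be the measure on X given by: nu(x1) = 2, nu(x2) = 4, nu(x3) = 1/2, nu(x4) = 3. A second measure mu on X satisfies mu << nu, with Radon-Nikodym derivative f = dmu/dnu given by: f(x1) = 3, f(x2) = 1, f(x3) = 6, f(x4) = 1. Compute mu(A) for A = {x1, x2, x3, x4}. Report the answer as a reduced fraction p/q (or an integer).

By the defining property of the Radon-Nikodym derivative, for every measurable set A,
  mu(A) = integral_A f dnu.
Since nu is a discrete measure concentrated on the atoms of X, the integral over A reduces to the sum
  mu(A) = sum_{x in A} f(x) * nu({x}).
Computing each term:
  x1: f(x1) * nu(x1) = 3 * 2 = 6.
  x2: f(x2) * nu(x2) = 1 * 4 = 4.
  x3: f(x3) * nu(x3) = 6 * 1/2 = 3.
  x4: f(x4) * nu(x4) = 1 * 3 = 3.
Summing: mu(A) = 6 + 4 + 3 + 3 = 16.

16


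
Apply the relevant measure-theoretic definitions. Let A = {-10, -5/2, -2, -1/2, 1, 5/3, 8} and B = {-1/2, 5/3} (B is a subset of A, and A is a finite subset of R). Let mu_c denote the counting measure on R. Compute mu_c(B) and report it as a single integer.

Counting measure assigns mu_c(E) = |E| (number of elements) when E is finite.
B has 2 element(s), so mu_c(B) = 2.

2


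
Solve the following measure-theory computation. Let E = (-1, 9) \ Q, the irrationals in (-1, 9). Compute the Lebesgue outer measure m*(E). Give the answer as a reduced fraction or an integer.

The interval I = (-1, 9) has m(I) = 9 - (-1) = 10 (endpoints are measure-zero, so open/closed/half-open agree). Write I = (I cap Q) u (I \ Q). The rationals in I are countable, so m*(I cap Q) = 0 (cover each rational by intervals whose total length is arbitrarily small). By countable subadditivity m*(I) <= m*(I cap Q) + m*(I \ Q), hence m*(I \ Q) >= m(I) = 10. The reverse inequality m*(I \ Q) <= m*(I) = 10 is trivial since (I \ Q) is a subset of I. Therefore m*(I \ Q) = 10.

10


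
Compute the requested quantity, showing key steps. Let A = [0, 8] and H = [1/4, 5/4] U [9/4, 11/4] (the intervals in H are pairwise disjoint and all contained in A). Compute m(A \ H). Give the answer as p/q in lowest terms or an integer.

The ambient interval has length m(A) = 8 - 0 = 8.
Since the holes are disjoint and sit inside A, by finite additivity
  m(H) = sum_i (b_i - a_i), and m(A \ H) = m(A) - m(H).
Computing the hole measures:
  m(H_1) = 5/4 - 1/4 = 1.
  m(H_2) = 11/4 - 9/4 = 1/2.
Summed: m(H) = 1 + 1/2 = 3/2.
So m(A \ H) = 8 - 3/2 = 13/2.

13/2


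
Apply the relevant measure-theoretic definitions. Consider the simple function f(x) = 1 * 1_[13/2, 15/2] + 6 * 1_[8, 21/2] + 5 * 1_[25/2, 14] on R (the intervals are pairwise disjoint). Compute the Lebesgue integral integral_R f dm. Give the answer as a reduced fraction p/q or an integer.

For a simple function f = sum_i c_i * 1_{A_i} with disjoint A_i,
  integral f dm = sum_i c_i * m(A_i).
Lengths of the A_i:
  m(A_1) = 15/2 - 13/2 = 1.
  m(A_2) = 21/2 - 8 = 5/2.
  m(A_3) = 14 - 25/2 = 3/2.
Contributions c_i * m(A_i):
  (1) * (1) = 1.
  (6) * (5/2) = 15.
  (5) * (3/2) = 15/2.
Total: 1 + 15 + 15/2 = 47/2.

47/2


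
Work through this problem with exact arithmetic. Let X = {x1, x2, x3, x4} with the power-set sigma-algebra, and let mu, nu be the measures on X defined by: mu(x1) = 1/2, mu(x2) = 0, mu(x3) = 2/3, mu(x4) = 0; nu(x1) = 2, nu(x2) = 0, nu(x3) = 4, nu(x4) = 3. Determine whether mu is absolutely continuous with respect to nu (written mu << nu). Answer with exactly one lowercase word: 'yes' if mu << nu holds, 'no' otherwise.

mu << nu means: every nu-null measurable set is also mu-null; equivalently, for every atom x, if nu({x}) = 0 then mu({x}) = 0.
Checking each atom:
  x1: nu = 2 > 0 -> no constraint.
  x2: nu = 0, mu = 0 -> consistent with mu << nu.
  x3: nu = 4 > 0 -> no constraint.
  x4: nu = 3 > 0 -> no constraint.
No atom violates the condition. Therefore mu << nu.

yes


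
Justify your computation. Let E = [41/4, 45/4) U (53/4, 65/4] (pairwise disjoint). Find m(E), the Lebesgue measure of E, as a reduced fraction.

For pairwise disjoint intervals, m(union_i I_i) = sum_i m(I_i),
and m is invariant under swapping open/closed endpoints (single points have measure 0).
So m(E) = sum_i (b_i - a_i).
  I_1 has length 45/4 - 41/4 = 1.
  I_2 has length 65/4 - 53/4 = 3.
Summing:
  m(E) = 1 + 3 = 4.

4


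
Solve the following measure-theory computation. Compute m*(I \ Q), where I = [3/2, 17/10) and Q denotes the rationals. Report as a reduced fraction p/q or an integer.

The interval I = [3/2, 17/10) has m(I) = 17/10 - 3/2 = 1/5 (endpoints are measure-zero, so open/closed/half-open agree). Write I = (I cap Q) u (I \ Q). The rationals in I are countable, so m*(I cap Q) = 0 (cover each rational by intervals whose total length is arbitrarily small). By countable subadditivity m*(I) <= m*(I cap Q) + m*(I \ Q), hence m*(I \ Q) >= m(I) = 1/5. The reverse inequality m*(I \ Q) <= m*(I) = 1/5 is trivial since (I \ Q) is a subset of I. Therefore m*(I \ Q) = 1/5.

1/5


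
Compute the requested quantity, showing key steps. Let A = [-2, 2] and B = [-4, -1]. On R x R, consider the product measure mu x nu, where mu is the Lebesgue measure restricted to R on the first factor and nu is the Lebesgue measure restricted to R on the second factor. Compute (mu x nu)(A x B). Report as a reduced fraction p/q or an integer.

For a measurable rectangle A x B, the product measure satisfies
  (mu x nu)(A x B) = mu(A) * nu(B).
  mu(A) = 4.
  nu(B) = 3.
  (mu x nu)(A x B) = 4 * 3 = 12.

12


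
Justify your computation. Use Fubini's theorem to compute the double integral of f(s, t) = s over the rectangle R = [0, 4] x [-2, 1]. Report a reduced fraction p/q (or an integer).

f(s, t) is a tensor product of a function of s and a function of t, and both factors are bounded continuous (hence Lebesgue integrable) on the rectangle, so Fubini's theorem applies:
  integral_R f d(m x m) = (integral_a1^b1 s ds) * (integral_a2^b2 1 dt).
Inner integral in s: integral_{0}^{4} s ds = (4^2 - 0^2)/2
  = 8.
Inner integral in t: integral_{-2}^{1} 1 dt = (1^1 - (-2)^1)/1
  = 3.
Product: (8) * (3) = 24.

24


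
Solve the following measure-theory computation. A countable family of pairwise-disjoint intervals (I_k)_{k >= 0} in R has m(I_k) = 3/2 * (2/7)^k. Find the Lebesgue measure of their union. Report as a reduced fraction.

By countable additivity of the Lebesgue measure on pairwise disjoint measurable sets,
  m(union_{k >= 0} I_k) = sum_{k >= 0} m(I_k) = sum_{k >= 0} a * r^k,
  with a = 3/2 and r = 2/7.
Since 0 < r = 2/7 < 1, the geometric series converges:
  sum_{k >= 0} a * r^k = a / (1 - r).
  = 3/2 / (1 - 2/7)
  = 3/2 / (5/7)
  = 21/10.

21/10


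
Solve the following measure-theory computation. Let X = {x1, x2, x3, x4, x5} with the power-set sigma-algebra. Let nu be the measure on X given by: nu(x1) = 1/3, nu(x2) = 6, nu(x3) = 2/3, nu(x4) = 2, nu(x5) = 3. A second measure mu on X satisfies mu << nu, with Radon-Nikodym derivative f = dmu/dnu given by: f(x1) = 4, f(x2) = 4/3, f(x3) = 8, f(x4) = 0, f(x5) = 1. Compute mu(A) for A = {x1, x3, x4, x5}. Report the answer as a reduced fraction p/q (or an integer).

By the defining property of the Radon-Nikodym derivative, for every measurable set A,
  mu(A) = integral_A f dnu.
Since nu is a discrete measure concentrated on the atoms of X, the integral over A reduces to the sum
  mu(A) = sum_{x in A} f(x) * nu({x}).
Computing each term:
  x1: f(x1) * nu(x1) = 4 * 1/3 = 4/3.
  x3: f(x3) * nu(x3) = 8 * 2/3 = 16/3.
  x4: f(x4) * nu(x4) = 0 * 2 = 0.
  x5: f(x5) * nu(x5) = 1 * 3 = 3.
Summing: mu(A) = 4/3 + 16/3 + 0 + 3 = 29/3.

29/3


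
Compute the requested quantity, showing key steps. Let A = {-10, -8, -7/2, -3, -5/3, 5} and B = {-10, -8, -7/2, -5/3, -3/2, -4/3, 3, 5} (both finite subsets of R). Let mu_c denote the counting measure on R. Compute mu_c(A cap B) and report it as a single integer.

Counting measure on a finite set equals cardinality. mu_c(A cap B) = |A cap B| (elements appearing in both).
Enumerating the elements of A that also lie in B gives 5 element(s).
So mu_c(A cap B) = 5.

5


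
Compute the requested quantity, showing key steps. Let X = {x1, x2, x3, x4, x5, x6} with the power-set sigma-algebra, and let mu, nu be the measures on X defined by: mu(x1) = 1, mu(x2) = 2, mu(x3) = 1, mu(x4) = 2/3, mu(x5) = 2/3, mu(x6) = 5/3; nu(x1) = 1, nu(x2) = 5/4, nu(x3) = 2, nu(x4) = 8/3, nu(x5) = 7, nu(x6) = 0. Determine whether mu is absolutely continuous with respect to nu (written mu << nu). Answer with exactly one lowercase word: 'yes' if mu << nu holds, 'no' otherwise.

mu << nu means: every nu-null measurable set is also mu-null; equivalently, for every atom x, if nu({x}) = 0 then mu({x}) = 0.
Checking each atom:
  x1: nu = 1 > 0 -> no constraint.
  x2: nu = 5/4 > 0 -> no constraint.
  x3: nu = 2 > 0 -> no constraint.
  x4: nu = 8/3 > 0 -> no constraint.
  x5: nu = 7 > 0 -> no constraint.
  x6: nu = 0, mu = 5/3 > 0 -> violates mu << nu.
The atom(s) x6 violate the condition (nu = 0 but mu > 0). Therefore mu is NOT absolutely continuous w.r.t. nu.

no


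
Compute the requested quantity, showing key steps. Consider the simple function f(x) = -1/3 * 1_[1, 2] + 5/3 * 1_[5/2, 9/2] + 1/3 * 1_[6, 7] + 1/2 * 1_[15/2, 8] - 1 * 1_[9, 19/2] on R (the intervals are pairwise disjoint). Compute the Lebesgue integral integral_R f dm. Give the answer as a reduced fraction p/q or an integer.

For a simple function f = sum_i c_i * 1_{A_i} with disjoint A_i,
  integral f dm = sum_i c_i * m(A_i).
Lengths of the A_i:
  m(A_1) = 2 - 1 = 1.
  m(A_2) = 9/2 - 5/2 = 2.
  m(A_3) = 7 - 6 = 1.
  m(A_4) = 8 - 15/2 = 1/2.
  m(A_5) = 19/2 - 9 = 1/2.
Contributions c_i * m(A_i):
  (-1/3) * (1) = -1/3.
  (5/3) * (2) = 10/3.
  (1/3) * (1) = 1/3.
  (1/2) * (1/2) = 1/4.
  (-1) * (1/2) = -1/2.
Total: -1/3 + 10/3 + 1/3 + 1/4 - 1/2 = 37/12.

37/12


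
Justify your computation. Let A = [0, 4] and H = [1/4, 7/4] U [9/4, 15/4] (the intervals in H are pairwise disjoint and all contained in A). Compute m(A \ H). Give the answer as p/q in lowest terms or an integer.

The ambient interval has length m(A) = 4 - 0 = 4.
Since the holes are disjoint and sit inside A, by finite additivity
  m(H) = sum_i (b_i - a_i), and m(A \ H) = m(A) - m(H).
Computing the hole measures:
  m(H_1) = 7/4 - 1/4 = 3/2.
  m(H_2) = 15/4 - 9/4 = 3/2.
Summed: m(H) = 3/2 + 3/2 = 3.
So m(A \ H) = 4 - 3 = 1.

1


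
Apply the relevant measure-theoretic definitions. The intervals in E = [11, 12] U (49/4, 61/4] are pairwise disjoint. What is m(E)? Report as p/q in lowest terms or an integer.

For pairwise disjoint intervals, m(union_i I_i) = sum_i m(I_i),
and m is invariant under swapping open/closed endpoints (single points have measure 0).
So m(E) = sum_i (b_i - a_i).
  I_1 has length 12 - 11 = 1.
  I_2 has length 61/4 - 49/4 = 3.
Summing:
  m(E) = 1 + 3 = 4.

4


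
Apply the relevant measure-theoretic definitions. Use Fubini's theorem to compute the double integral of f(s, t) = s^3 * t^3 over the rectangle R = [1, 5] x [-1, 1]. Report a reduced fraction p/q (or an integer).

f(s, t) is a tensor product of a function of s and a function of t, and both factors are bounded continuous (hence Lebesgue integrable) on the rectangle, so Fubini's theorem applies:
  integral_R f d(m x m) = (integral_a1^b1 s^3 ds) * (integral_a2^b2 t^3 dt).
Inner integral in s: integral_{1}^{5} s^3 ds = (5^4 - 1^4)/4
  = 156.
Inner integral in t: integral_{-1}^{1} t^3 dt = (1^4 - (-1)^4)/4
  = 0.
Product: (156) * (0) = 0.

0


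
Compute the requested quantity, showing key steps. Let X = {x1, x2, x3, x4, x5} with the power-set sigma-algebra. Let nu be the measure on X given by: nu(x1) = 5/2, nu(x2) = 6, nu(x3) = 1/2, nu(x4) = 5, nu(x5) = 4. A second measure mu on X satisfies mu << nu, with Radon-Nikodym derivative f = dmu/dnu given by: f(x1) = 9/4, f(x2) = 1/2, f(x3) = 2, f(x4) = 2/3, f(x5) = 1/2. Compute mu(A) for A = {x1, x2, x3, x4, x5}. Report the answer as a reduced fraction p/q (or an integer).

By the defining property of the Radon-Nikodym derivative, for every measurable set A,
  mu(A) = integral_A f dnu.
Since nu is a discrete measure concentrated on the atoms of X, the integral over A reduces to the sum
  mu(A) = sum_{x in A} f(x) * nu({x}).
Computing each term:
  x1: f(x1) * nu(x1) = 9/4 * 5/2 = 45/8.
  x2: f(x2) * nu(x2) = 1/2 * 6 = 3.
  x3: f(x3) * nu(x3) = 2 * 1/2 = 1.
  x4: f(x4) * nu(x4) = 2/3 * 5 = 10/3.
  x5: f(x5) * nu(x5) = 1/2 * 4 = 2.
Summing: mu(A) = 45/8 + 3 + 1 + 10/3 + 2 = 359/24.

359/24


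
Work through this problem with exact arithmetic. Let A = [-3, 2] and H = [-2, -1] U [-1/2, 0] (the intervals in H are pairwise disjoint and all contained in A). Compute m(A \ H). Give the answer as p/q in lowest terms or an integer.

The ambient interval has length m(A) = 2 - (-3) = 5.
Since the holes are disjoint and sit inside A, by finite additivity
  m(H) = sum_i (b_i - a_i), and m(A \ H) = m(A) - m(H).
Computing the hole measures:
  m(H_1) = -1 - (-2) = 1.
  m(H_2) = 0 - (-1/2) = 1/2.
Summed: m(H) = 1 + 1/2 = 3/2.
So m(A \ H) = 5 - 3/2 = 7/2.

7/2


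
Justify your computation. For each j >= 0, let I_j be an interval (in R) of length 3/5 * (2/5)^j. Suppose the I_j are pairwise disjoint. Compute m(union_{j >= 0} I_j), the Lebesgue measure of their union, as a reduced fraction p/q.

By countable additivity of the Lebesgue measure on pairwise disjoint measurable sets,
  m(union_{j >= 0} I_j) = sum_{j >= 0} m(I_j) = sum_{j >= 0} a * r^j,
  with a = 3/5 and r = 2/5.
Since 0 < r = 2/5 < 1, the geometric series converges:
  sum_{j >= 0} a * r^j = a / (1 - r).
  = 3/5 / (1 - 2/5)
  = 3/5 / (3/5)
  = 1.

1


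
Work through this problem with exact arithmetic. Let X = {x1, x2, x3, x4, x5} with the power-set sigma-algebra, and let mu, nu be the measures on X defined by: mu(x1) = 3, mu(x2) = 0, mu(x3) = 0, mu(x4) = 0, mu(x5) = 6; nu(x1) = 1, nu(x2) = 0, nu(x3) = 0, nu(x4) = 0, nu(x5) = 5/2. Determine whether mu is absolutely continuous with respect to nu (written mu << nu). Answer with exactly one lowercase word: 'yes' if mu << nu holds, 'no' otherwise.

mu << nu means: every nu-null measurable set is also mu-null; equivalently, for every atom x, if nu({x}) = 0 then mu({x}) = 0.
Checking each atom:
  x1: nu = 1 > 0 -> no constraint.
  x2: nu = 0, mu = 0 -> consistent with mu << nu.
  x3: nu = 0, mu = 0 -> consistent with mu << nu.
  x4: nu = 0, mu = 0 -> consistent with mu << nu.
  x5: nu = 5/2 > 0 -> no constraint.
No atom violates the condition. Therefore mu << nu.

yes


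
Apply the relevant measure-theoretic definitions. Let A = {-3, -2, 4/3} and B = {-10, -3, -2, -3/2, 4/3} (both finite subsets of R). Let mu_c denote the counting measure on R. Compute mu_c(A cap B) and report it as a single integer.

Counting measure on a finite set equals cardinality. mu_c(A cap B) = |A cap B| (elements appearing in both).
Enumerating the elements of A that also lie in B gives 3 element(s).
So mu_c(A cap B) = 3.

3


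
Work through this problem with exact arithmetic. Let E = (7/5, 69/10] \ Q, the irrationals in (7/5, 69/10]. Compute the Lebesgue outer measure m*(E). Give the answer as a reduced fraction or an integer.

The interval I = (7/5, 69/10] has m(I) = 69/10 - 7/5 = 11/2 (endpoints are measure-zero, so open/closed/half-open agree). Write I = (I cap Q) u (I \ Q). The rationals in I are countable, so m*(I cap Q) = 0 (cover each rational by intervals whose total length is arbitrarily small). By countable subadditivity m*(I) <= m*(I cap Q) + m*(I \ Q), hence m*(I \ Q) >= m(I) = 11/2. The reverse inequality m*(I \ Q) <= m*(I) = 11/2 is trivial since (I \ Q) is a subset of I. Therefore m*(I \ Q) = 11/2.

11/2


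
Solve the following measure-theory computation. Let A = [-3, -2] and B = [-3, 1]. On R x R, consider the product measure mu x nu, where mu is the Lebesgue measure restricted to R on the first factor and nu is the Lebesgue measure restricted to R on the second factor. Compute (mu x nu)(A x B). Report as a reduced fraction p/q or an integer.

For a measurable rectangle A x B, the product measure satisfies
  (mu x nu)(A x B) = mu(A) * nu(B).
  mu(A) = 1.
  nu(B) = 4.
  (mu x nu)(A x B) = 1 * 4 = 4.

4


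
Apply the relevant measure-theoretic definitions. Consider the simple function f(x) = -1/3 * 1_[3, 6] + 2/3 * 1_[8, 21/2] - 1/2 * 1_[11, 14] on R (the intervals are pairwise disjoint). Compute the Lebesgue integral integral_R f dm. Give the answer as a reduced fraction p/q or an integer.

For a simple function f = sum_i c_i * 1_{A_i} with disjoint A_i,
  integral f dm = sum_i c_i * m(A_i).
Lengths of the A_i:
  m(A_1) = 6 - 3 = 3.
  m(A_2) = 21/2 - 8 = 5/2.
  m(A_3) = 14 - 11 = 3.
Contributions c_i * m(A_i):
  (-1/3) * (3) = -1.
  (2/3) * (5/2) = 5/3.
  (-1/2) * (3) = -3/2.
Total: -1 + 5/3 - 3/2 = -5/6.

-5/6


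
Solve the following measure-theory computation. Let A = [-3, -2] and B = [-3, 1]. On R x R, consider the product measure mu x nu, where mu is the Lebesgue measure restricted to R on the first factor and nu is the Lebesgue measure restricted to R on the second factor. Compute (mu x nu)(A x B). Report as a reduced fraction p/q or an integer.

For a measurable rectangle A x B, the product measure satisfies
  (mu x nu)(A x B) = mu(A) * nu(B).
  mu(A) = 1.
  nu(B) = 4.
  (mu x nu)(A x B) = 1 * 4 = 4.

4


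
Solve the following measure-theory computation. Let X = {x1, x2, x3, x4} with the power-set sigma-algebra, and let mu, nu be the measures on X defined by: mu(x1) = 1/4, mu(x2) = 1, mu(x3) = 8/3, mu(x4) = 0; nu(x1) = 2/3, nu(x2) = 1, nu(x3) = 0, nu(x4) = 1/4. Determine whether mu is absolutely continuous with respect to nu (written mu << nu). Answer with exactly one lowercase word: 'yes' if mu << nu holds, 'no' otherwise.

mu << nu means: every nu-null measurable set is also mu-null; equivalently, for every atom x, if nu({x}) = 0 then mu({x}) = 0.
Checking each atom:
  x1: nu = 2/3 > 0 -> no constraint.
  x2: nu = 1 > 0 -> no constraint.
  x3: nu = 0, mu = 8/3 > 0 -> violates mu << nu.
  x4: nu = 1/4 > 0 -> no constraint.
The atom(s) x3 violate the condition (nu = 0 but mu > 0). Therefore mu is NOT absolutely continuous w.r.t. nu.

no


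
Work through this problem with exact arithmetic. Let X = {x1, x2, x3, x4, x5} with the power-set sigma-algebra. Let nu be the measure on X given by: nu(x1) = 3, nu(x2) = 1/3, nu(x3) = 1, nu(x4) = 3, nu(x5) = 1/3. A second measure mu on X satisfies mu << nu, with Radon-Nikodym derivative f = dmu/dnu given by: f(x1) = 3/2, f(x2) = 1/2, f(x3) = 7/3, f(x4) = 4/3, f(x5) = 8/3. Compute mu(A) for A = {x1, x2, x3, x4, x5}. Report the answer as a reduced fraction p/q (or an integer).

By the defining property of the Radon-Nikodym derivative, for every measurable set A,
  mu(A) = integral_A f dnu.
Since nu is a discrete measure concentrated on the atoms of X, the integral over A reduces to the sum
  mu(A) = sum_{x in A} f(x) * nu({x}).
Computing each term:
  x1: f(x1) * nu(x1) = 3/2 * 3 = 9/2.
  x2: f(x2) * nu(x2) = 1/2 * 1/3 = 1/6.
  x3: f(x3) * nu(x3) = 7/3 * 1 = 7/3.
  x4: f(x4) * nu(x4) = 4/3 * 3 = 4.
  x5: f(x5) * nu(x5) = 8/3 * 1/3 = 8/9.
Summing: mu(A) = 9/2 + 1/6 + 7/3 + 4 + 8/9 = 107/9.

107/9


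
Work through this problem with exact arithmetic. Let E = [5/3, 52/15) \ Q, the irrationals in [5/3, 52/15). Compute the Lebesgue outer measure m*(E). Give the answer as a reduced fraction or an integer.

The interval I = [5/3, 52/15) has m(I) = 52/15 - 5/3 = 9/5 (endpoints are measure-zero, so open/closed/half-open agree). Write I = (I cap Q) u (I \ Q). The rationals in I are countable, so m*(I cap Q) = 0 (cover each rational by intervals whose total length is arbitrarily small). By countable subadditivity m*(I) <= m*(I cap Q) + m*(I \ Q), hence m*(I \ Q) >= m(I) = 9/5. The reverse inequality m*(I \ Q) <= m*(I) = 9/5 is trivial since (I \ Q) is a subset of I. Therefore m*(I \ Q) = 9/5.

9/5


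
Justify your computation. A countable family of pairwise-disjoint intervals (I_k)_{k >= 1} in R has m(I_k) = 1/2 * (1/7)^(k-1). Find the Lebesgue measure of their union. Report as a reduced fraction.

By countable additivity of the Lebesgue measure on pairwise disjoint measurable sets,
  m(union_{k >= 1} I_k) = sum_{k >= 1} m(I_k) = sum_{k >= 1} a * r^(k-1),
  with a = 1/2 and r = 1/7.
Since 0 < r = 1/7 < 1, the geometric series converges:
  sum_{k >= 1} a * r^(k-1) = a / (1 - r).
  = 1/2 / (1 - 1/7)
  = 1/2 / (6/7)
  = 7/12.

7/12


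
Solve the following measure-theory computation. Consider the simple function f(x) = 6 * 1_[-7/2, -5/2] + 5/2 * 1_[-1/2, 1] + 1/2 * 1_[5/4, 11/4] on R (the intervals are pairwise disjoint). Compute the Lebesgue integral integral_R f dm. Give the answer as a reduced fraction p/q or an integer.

For a simple function f = sum_i c_i * 1_{A_i} with disjoint A_i,
  integral f dm = sum_i c_i * m(A_i).
Lengths of the A_i:
  m(A_1) = -5/2 - (-7/2) = 1.
  m(A_2) = 1 - (-1/2) = 3/2.
  m(A_3) = 11/4 - 5/4 = 3/2.
Contributions c_i * m(A_i):
  (6) * (1) = 6.
  (5/2) * (3/2) = 15/4.
  (1/2) * (3/2) = 3/4.
Total: 6 + 15/4 + 3/4 = 21/2.

21/2


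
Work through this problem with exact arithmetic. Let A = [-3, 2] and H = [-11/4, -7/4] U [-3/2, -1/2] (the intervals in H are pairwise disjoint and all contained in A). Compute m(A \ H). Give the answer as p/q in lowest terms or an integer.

The ambient interval has length m(A) = 2 - (-3) = 5.
Since the holes are disjoint and sit inside A, by finite additivity
  m(H) = sum_i (b_i - a_i), and m(A \ H) = m(A) - m(H).
Computing the hole measures:
  m(H_1) = -7/4 - (-11/4) = 1.
  m(H_2) = -1/2 - (-3/2) = 1.
Summed: m(H) = 1 + 1 = 2.
So m(A \ H) = 5 - 2 = 3.

3


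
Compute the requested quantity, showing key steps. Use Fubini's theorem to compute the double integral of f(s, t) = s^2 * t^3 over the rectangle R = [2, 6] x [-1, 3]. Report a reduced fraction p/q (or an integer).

f(s, t) is a tensor product of a function of s and a function of t, and both factors are bounded continuous (hence Lebesgue integrable) on the rectangle, so Fubini's theorem applies:
  integral_R f d(m x m) = (integral_a1^b1 s^2 ds) * (integral_a2^b2 t^3 dt).
Inner integral in s: integral_{2}^{6} s^2 ds = (6^3 - 2^3)/3
  = 208/3.
Inner integral in t: integral_{-1}^{3} t^3 dt = (3^4 - (-1)^4)/4
  = 20.
Product: (208/3) * (20) = 4160/3.

4160/3


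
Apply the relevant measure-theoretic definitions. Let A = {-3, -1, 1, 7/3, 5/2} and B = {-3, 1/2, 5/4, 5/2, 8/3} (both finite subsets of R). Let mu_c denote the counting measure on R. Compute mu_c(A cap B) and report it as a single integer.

Counting measure on a finite set equals cardinality. mu_c(A cap B) = |A cap B| (elements appearing in both).
Enumerating the elements of A that also lie in B gives 2 element(s).
So mu_c(A cap B) = 2.

2


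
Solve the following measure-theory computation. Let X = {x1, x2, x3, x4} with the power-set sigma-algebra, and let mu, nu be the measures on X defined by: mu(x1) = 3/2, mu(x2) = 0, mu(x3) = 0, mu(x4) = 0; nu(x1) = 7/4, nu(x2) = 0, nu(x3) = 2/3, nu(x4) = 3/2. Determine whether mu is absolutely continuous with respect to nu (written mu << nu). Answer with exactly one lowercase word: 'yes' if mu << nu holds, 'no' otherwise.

mu << nu means: every nu-null measurable set is also mu-null; equivalently, for every atom x, if nu({x}) = 0 then mu({x}) = 0.
Checking each atom:
  x1: nu = 7/4 > 0 -> no constraint.
  x2: nu = 0, mu = 0 -> consistent with mu << nu.
  x3: nu = 2/3 > 0 -> no constraint.
  x4: nu = 3/2 > 0 -> no constraint.
No atom violates the condition. Therefore mu << nu.

yes


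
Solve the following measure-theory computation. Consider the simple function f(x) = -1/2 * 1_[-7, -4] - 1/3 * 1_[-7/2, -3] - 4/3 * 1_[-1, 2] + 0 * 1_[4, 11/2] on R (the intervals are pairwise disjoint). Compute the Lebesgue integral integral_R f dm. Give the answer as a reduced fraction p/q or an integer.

For a simple function f = sum_i c_i * 1_{A_i} with disjoint A_i,
  integral f dm = sum_i c_i * m(A_i).
Lengths of the A_i:
  m(A_1) = -4 - (-7) = 3.
  m(A_2) = -3 - (-7/2) = 1/2.
  m(A_3) = 2 - (-1) = 3.
  m(A_4) = 11/2 - 4 = 3/2.
Contributions c_i * m(A_i):
  (-1/2) * (3) = -3/2.
  (-1/3) * (1/2) = -1/6.
  (-4/3) * (3) = -4.
  (0) * (3/2) = 0.
Total: -3/2 - 1/6 - 4 + 0 = -17/3.

-17/3


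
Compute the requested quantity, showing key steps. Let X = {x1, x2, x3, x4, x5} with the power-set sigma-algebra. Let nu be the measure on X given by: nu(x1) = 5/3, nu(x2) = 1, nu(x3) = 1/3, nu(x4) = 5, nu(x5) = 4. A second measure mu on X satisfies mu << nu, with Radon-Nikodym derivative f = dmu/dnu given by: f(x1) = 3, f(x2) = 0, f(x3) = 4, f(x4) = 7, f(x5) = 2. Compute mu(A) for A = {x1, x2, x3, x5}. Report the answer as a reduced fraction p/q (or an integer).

By the defining property of the Radon-Nikodym derivative, for every measurable set A,
  mu(A) = integral_A f dnu.
Since nu is a discrete measure concentrated on the atoms of X, the integral over A reduces to the sum
  mu(A) = sum_{x in A} f(x) * nu({x}).
Computing each term:
  x1: f(x1) * nu(x1) = 3 * 5/3 = 5.
  x2: f(x2) * nu(x2) = 0 * 1 = 0.
  x3: f(x3) * nu(x3) = 4 * 1/3 = 4/3.
  x5: f(x5) * nu(x5) = 2 * 4 = 8.
Summing: mu(A) = 5 + 0 + 4/3 + 8 = 43/3.

43/3


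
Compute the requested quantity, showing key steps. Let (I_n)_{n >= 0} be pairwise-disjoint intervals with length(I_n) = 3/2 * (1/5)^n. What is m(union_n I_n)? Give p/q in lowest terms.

By countable additivity of the Lebesgue measure on pairwise disjoint measurable sets,
  m(union_{n >= 0} I_n) = sum_{n >= 0} m(I_n) = sum_{n >= 0} a * r^n,
  with a = 3/2 and r = 1/5.
Since 0 < r = 1/5 < 1, the geometric series converges:
  sum_{n >= 0} a * r^n = a / (1 - r).
  = 3/2 / (1 - 1/5)
  = 3/2 / (4/5)
  = 15/8.

15/8


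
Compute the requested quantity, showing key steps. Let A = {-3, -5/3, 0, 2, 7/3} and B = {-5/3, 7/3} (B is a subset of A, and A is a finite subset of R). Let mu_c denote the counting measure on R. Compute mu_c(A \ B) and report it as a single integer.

Counting measure assigns mu_c(E) = |E| (number of elements) when E is finite. For B subset A, A \ B is the set of elements of A not in B, so |A \ B| = |A| - |B|.
|A| = 5, |B| = 2, so mu_c(A \ B) = 5 - 2 = 3.

3


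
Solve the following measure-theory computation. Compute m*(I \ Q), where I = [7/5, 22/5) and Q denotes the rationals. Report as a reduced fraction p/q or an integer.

The interval I = [7/5, 22/5) has m(I) = 22/5 - 7/5 = 3 (endpoints are measure-zero, so open/closed/half-open agree). Write I = (I cap Q) u (I \ Q). The rationals in I are countable, so m*(I cap Q) = 0 (cover each rational by intervals whose total length is arbitrarily small). By countable subadditivity m*(I) <= m*(I cap Q) + m*(I \ Q), hence m*(I \ Q) >= m(I) = 3. The reverse inequality m*(I \ Q) <= m*(I) = 3 is trivial since (I \ Q) is a subset of I. Therefore m*(I \ Q) = 3.

3


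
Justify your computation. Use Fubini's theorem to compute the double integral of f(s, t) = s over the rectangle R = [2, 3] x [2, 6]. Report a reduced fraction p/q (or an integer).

f(s, t) is a tensor product of a function of s and a function of t, and both factors are bounded continuous (hence Lebesgue integrable) on the rectangle, so Fubini's theorem applies:
  integral_R f d(m x m) = (integral_a1^b1 s ds) * (integral_a2^b2 1 dt).
Inner integral in s: integral_{2}^{3} s ds = (3^2 - 2^2)/2
  = 5/2.
Inner integral in t: integral_{2}^{6} 1 dt = (6^1 - 2^1)/1
  = 4.
Product: (5/2) * (4) = 10.

10


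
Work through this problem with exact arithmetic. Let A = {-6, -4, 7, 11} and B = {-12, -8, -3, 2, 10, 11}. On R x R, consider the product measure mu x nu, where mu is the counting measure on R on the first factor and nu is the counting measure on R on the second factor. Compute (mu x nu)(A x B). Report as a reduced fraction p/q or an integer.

For a measurable rectangle A x B, the product measure satisfies
  (mu x nu)(A x B) = mu(A) * nu(B).
  mu(A) = 4.
  nu(B) = 6.
  (mu x nu)(A x B) = 4 * 6 = 24.

24


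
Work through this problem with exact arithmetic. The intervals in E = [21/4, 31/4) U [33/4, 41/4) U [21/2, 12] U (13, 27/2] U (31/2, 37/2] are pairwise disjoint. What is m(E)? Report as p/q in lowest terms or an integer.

For pairwise disjoint intervals, m(union_i I_i) = sum_i m(I_i),
and m is invariant under swapping open/closed endpoints (single points have measure 0).
So m(E) = sum_i (b_i - a_i).
  I_1 has length 31/4 - 21/4 = 5/2.
  I_2 has length 41/4 - 33/4 = 2.
  I_3 has length 12 - 21/2 = 3/2.
  I_4 has length 27/2 - 13 = 1/2.
  I_5 has length 37/2 - 31/2 = 3.
Summing:
  m(E) = 5/2 + 2 + 3/2 + 1/2 + 3 = 19/2.

19/2


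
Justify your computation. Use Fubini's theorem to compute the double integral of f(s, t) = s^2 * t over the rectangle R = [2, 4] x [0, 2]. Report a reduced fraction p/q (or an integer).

f(s, t) is a tensor product of a function of s and a function of t, and both factors are bounded continuous (hence Lebesgue integrable) on the rectangle, so Fubini's theorem applies:
  integral_R f d(m x m) = (integral_a1^b1 s^2 ds) * (integral_a2^b2 t dt).
Inner integral in s: integral_{2}^{4} s^2 ds = (4^3 - 2^3)/3
  = 56/3.
Inner integral in t: integral_{0}^{2} t dt = (2^2 - 0^2)/2
  = 2.
Product: (56/3) * (2) = 112/3.

112/3


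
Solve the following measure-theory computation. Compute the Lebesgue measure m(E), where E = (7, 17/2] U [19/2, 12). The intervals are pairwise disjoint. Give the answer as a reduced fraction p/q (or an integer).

For pairwise disjoint intervals, m(union_i I_i) = sum_i m(I_i),
and m is invariant under swapping open/closed endpoints (single points have measure 0).
So m(E) = sum_i (b_i - a_i).
  I_1 has length 17/2 - 7 = 3/2.
  I_2 has length 12 - 19/2 = 5/2.
Summing:
  m(E) = 3/2 + 5/2 = 4.

4


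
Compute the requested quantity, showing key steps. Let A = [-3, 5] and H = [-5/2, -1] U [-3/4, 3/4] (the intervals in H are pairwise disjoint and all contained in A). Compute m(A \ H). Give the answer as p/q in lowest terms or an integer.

The ambient interval has length m(A) = 5 - (-3) = 8.
Since the holes are disjoint and sit inside A, by finite additivity
  m(H) = sum_i (b_i - a_i), and m(A \ H) = m(A) - m(H).
Computing the hole measures:
  m(H_1) = -1 - (-5/2) = 3/2.
  m(H_2) = 3/4 - (-3/4) = 3/2.
Summed: m(H) = 3/2 + 3/2 = 3.
So m(A \ H) = 8 - 3 = 5.

5


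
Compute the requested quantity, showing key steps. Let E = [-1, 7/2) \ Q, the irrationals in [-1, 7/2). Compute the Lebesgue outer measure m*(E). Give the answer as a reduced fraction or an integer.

The interval I = [-1, 7/2) has m(I) = 7/2 - (-1) = 9/2 (endpoints are measure-zero, so open/closed/half-open agree). Write I = (I cap Q) u (I \ Q). The rationals in I are countable, so m*(I cap Q) = 0 (cover each rational by intervals whose total length is arbitrarily small). By countable subadditivity m*(I) <= m*(I cap Q) + m*(I \ Q), hence m*(I \ Q) >= m(I) = 9/2. The reverse inequality m*(I \ Q) <= m*(I) = 9/2 is trivial since (I \ Q) is a subset of I. Therefore m*(I \ Q) = 9/2.

9/2


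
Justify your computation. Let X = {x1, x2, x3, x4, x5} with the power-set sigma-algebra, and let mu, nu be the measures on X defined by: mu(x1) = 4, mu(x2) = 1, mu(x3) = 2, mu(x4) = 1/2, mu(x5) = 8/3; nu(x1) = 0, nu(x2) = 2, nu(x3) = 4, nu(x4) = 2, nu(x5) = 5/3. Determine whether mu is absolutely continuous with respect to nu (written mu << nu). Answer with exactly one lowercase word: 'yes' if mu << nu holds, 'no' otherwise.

mu << nu means: every nu-null measurable set is also mu-null; equivalently, for every atom x, if nu({x}) = 0 then mu({x}) = 0.
Checking each atom:
  x1: nu = 0, mu = 4 > 0 -> violates mu << nu.
  x2: nu = 2 > 0 -> no constraint.
  x3: nu = 4 > 0 -> no constraint.
  x4: nu = 2 > 0 -> no constraint.
  x5: nu = 5/3 > 0 -> no constraint.
The atom(s) x1 violate the condition (nu = 0 but mu > 0). Therefore mu is NOT absolutely continuous w.r.t. nu.

no


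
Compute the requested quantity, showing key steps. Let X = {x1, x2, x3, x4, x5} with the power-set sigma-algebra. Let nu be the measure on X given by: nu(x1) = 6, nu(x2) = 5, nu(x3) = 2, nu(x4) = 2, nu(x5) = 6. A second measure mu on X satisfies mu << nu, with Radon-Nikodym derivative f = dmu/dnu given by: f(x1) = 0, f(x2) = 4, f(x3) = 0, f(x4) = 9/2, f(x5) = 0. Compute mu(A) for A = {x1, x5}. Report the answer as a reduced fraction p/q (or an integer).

By the defining property of the Radon-Nikodym derivative, for every measurable set A,
  mu(A) = integral_A f dnu.
Since nu is a discrete measure concentrated on the atoms of X, the integral over A reduces to the sum
  mu(A) = sum_{x in A} f(x) * nu({x}).
Computing each term:
  x1: f(x1) * nu(x1) = 0 * 6 = 0.
  x5: f(x5) * nu(x5) = 0 * 6 = 0.
Summing: mu(A) = 0 + 0 = 0.

0


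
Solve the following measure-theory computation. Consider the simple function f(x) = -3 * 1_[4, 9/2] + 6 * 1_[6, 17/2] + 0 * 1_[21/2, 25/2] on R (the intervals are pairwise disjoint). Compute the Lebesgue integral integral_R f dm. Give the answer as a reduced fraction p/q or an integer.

For a simple function f = sum_i c_i * 1_{A_i} with disjoint A_i,
  integral f dm = sum_i c_i * m(A_i).
Lengths of the A_i:
  m(A_1) = 9/2 - 4 = 1/2.
  m(A_2) = 17/2 - 6 = 5/2.
  m(A_3) = 25/2 - 21/2 = 2.
Contributions c_i * m(A_i):
  (-3) * (1/2) = -3/2.
  (6) * (5/2) = 15.
  (0) * (2) = 0.
Total: -3/2 + 15 + 0 = 27/2.

27/2
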